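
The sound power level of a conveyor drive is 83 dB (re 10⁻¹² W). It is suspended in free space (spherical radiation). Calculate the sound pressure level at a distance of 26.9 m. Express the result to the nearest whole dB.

43 dB

The power spreads over a sphere of area 4π·r², so L_p = L_w − 10·log₁₀(4π·r²).
4π·r² = 9093 m², 10·log₁₀ of that is 39.587 dB.
L_p = 83 − 39.587 = 43.41 dB.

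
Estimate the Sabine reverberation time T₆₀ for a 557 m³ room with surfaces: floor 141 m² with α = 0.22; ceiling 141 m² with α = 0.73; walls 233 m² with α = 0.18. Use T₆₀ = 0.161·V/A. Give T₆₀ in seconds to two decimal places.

Summing Sᵢαᵢ: 141·0.22 + 141·0.73 + 233·0.18 = 175.89 m².
T₆₀ = 0.161 × 557 / 175.89 = 0.510 s.

0.51 s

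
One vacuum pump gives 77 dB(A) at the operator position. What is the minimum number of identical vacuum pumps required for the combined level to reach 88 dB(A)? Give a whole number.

The shortfall is 88 − 77 = 11.0 dB, and N units add 10·log₁₀ N, so need 10·log₁₀ N ≥ 11.0.
N ≥ 10^(11.0/10) = 12.589, so N = 13.

13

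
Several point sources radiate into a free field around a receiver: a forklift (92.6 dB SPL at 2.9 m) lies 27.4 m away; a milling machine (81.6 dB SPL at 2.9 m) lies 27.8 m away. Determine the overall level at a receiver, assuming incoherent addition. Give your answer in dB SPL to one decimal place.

First find each source's level at the receiver (point-source: −20·log₁₀(r/r_ref)), then combine on an intensity basis.
forklift: 92.6 − 20·log₁₀(27.4/2.9) = 92.6 − 19.51 = 73.09 dB SPL.
milling machine: 81.6 − 20·log₁₀(27.8/2.9) = 81.6 − 19.63 = 61.97 dB SPL.
Σ 10^(L/10) = 2.196e+07 → L_total = 10·log₁₀(2.196e+07) = 73.42 dB SPL.

73.4 dB SPL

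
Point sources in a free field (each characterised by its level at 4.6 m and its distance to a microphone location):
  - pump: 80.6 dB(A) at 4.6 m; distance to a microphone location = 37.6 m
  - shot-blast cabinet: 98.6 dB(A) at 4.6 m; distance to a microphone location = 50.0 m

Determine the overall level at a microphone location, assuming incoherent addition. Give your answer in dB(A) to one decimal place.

Apply inverse-square spreading to bring every level to the receiver, then sum 10^(L/10).
pump: 80.6 − 20·log₁₀(37.6/4.6) = 80.6 − 18.25 = 62.35 dB(A).
shot-blast cabinet: 98.6 − 20·log₁₀(50.0/4.6) = 98.6 − 20.72 = 77.88 dB(A).
Σ 10^(L/10) = 6.303e+07 → L_total = 10·log₁₀(6.303e+07) = 78.00 dB(A).

78.0 dB(A)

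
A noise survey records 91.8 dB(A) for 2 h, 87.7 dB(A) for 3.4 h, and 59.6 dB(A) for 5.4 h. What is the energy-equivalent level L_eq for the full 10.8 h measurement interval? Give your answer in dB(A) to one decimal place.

86.7 dB(A)

Weight each interval's intensity by its duration and average over T = 10.8 h:
Σ tᵢ·10^(Lᵢ/10) = 2·10^(91.8/10) + 3.4·10^(87.7/10) + 5.4·10^(59.6/10) = 5.034e+09.
L_eq = 10·log₁₀(5.034e+09/10.8) = 86.68 dB(A).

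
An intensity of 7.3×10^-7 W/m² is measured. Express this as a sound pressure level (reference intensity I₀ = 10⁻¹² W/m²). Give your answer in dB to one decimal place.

L = 10·log₁₀(I/I₀) = 10·log₁₀(7.3×10^-7/10⁻¹²) = 10·log₁₀(7.3×10^5).
L = 10·(0.8633 + 5) = 58.63 dB.

58.6 dB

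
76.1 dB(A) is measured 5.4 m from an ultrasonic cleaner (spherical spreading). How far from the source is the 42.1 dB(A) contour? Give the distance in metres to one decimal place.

270.6 m

Point-source spreading drops the level by 20·log₁₀(r₂/r₁); inverting, r₂/r₁ = 10^(ΔL/20).
r₂ = 5.4·10^((76.1−42.1)/20) = 5.4·10^(34.0/20) = 270.64 m.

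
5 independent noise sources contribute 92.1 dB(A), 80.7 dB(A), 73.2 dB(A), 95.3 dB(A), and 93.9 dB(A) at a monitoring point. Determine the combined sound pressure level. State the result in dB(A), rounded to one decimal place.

For uncorrelated sources the intensities add, so convert each level to linear form, sum, and take 10·log₁₀ of the total.
Σ 10^(L/10) = 10^(92.1/10) + 10^(80.7/10) + 10^(73.2/10) + 10^(95.3/10) + 10^(93.9/10) = 7.603e+09.
L_total = 10·log₁₀(7.603e+09) = 98.81 dB(A).

98.8 dB(A)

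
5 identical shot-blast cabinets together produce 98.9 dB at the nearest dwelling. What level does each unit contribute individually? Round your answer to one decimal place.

For N identical incoherent sources L_total = L₁ + 10·log₁₀ N, so L₁ = 98.9 − 10·log₁₀(5) = 98.9 − 6.990.

91.9 dB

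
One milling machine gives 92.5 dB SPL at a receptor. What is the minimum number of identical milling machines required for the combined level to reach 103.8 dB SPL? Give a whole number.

14

The shortfall is 103.8 − 92.5 = 11.3 dB, and N units add 10·log₁₀ N, so need 10·log₁₀ N ≥ 11.3.
N ≥ 10^(11.3/10) = 13.490, so N = 14.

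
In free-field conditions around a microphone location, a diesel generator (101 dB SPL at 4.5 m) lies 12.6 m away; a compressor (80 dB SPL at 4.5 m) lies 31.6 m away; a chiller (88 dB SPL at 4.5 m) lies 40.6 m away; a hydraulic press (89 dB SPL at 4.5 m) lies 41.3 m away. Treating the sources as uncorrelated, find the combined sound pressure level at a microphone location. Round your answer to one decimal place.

Apply inverse-square spreading to bring every level to the receiver, then sum 10^(L/10).
diesel generator: 101 − 20·log₁₀(12.6/4.5) = 101 − 8.94 = 92.06 dB SPL.
compressor: 80 − 20·log₁₀(31.6/4.5) = 80 − 16.93 = 63.07 dB SPL.
chiller: 88 − 20·log₁₀(40.6/4.5) = 88 − 19.11 = 68.89 dB SPL.
hydraulic press: 89 − 20·log₁₀(41.3/4.5) = 89 − 19.25 = 69.75 dB SPL.
Σ 10^(L/10) = 1.625e+09 → L_total = 10·log₁₀(1.625e+09) = 92.11 dB SPL.

92.1 dB SPL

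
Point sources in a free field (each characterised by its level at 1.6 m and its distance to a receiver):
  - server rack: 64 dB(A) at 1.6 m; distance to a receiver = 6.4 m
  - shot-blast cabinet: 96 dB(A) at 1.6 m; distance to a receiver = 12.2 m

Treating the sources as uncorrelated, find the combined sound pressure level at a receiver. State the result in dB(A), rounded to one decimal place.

Propagate each source to the receiver with L = L_ref − 20·log₁₀(r/r_ref), then add intensities.
server rack: 64 − 20·log₁₀(6.4/1.6) = 64 − 12.04 = 51.96 dB(A).
shot-blast cabinet: 96 − 20·log₁₀(12.2/1.6) = 96 − 17.64 = 78.36 dB(A).
Σ 10^(L/10) = 6.863e+07 → L_total = 10·log₁₀(6.863e+07) = 78.37 dB(A).

78.4 dB(A)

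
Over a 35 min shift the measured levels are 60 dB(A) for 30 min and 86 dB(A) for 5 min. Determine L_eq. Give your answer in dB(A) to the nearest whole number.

78 dB(A)

L_eq = 10·log₁₀[(1/T)·Σ tᵢ·10^(Lᵢ/10)] with T = 35 min.
Σ tᵢ·10^(Lᵢ/10) = 30·10^(60/10) + 5·10^(86/10) = 2.021e+09.
L_eq = 10·log₁₀(2.021e+09/35) = 77.61 dB(A).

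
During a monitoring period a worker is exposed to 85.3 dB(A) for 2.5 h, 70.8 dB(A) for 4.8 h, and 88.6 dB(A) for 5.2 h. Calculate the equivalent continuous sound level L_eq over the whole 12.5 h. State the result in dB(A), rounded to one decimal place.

85.7 dB(A)

L_eq = 10·log₁₀[(1/T)·Σ tᵢ·10^(Lᵢ/10)] with T = 12.5 h.
Σ tᵢ·10^(Lᵢ/10) = 2.5·10^(85.3/10) + 4.8·10^(70.8/10) + 5.2·10^(88.6/10) = 4.672e+09.
L_eq = 10·log₁₀(4.672e+09/12.5) = 85.73 dB(A).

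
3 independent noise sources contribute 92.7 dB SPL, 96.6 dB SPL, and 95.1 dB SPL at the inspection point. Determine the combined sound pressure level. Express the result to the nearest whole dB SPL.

100 dB SPL

Incoherent sources combine by intensity addition: L_total = 10·log₁₀(Σ 10^(L_i/10)).
Σ 10^(L/10) = 10^(92.7/10) + 10^(96.6/10) + 10^(95.1/10) = 9.669e+09.
L_total = 10·log₁₀(9.669e+09) = 99.85 dB SPL.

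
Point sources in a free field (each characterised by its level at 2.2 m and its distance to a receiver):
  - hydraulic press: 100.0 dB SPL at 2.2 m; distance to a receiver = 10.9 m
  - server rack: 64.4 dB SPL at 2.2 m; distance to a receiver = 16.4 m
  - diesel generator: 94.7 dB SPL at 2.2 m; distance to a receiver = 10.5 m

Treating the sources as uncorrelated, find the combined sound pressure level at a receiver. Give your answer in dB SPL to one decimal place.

87.3 dB SPL

Propagate each source to the receiver with L = L_ref − 20·log₁₀(r/r_ref), then add intensities.
hydraulic press: 100.0 − 20·log₁₀(10.9/2.2) = 100.0 − 13.90 = 86.10 dB SPL.
server rack: 64.4 − 20·log₁₀(16.4/2.2) = 64.4 − 17.45 = 46.95 dB SPL.
diesel generator: 94.7 − 20·log₁₀(10.5/2.2) = 94.7 − 13.58 = 81.12 dB SPL.
Σ 10^(L/10) = 5.370e+08 → L_total = 10·log₁₀(5.370e+08) = 87.30 dB SPL.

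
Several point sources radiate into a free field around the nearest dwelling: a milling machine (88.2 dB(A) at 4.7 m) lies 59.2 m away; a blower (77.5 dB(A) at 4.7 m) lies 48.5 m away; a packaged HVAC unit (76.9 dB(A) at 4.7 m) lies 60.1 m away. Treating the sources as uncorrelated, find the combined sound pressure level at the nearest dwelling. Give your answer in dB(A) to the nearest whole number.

67 dB(A)

Propagate each source to the receiver with L = L_ref − 20·log₁₀(r/r_ref), then add intensities.
milling machine: 88.2 − 20·log₁₀(59.2/4.7) = 88.2 − 22.00 = 66.20 dB(A).
blower: 77.5 − 20·log₁₀(48.5/4.7) = 77.5 − 20.27 = 57.23 dB(A).
packaged HVAC unit: 76.9 − 20·log₁₀(60.1/4.7) = 76.9 − 22.14 = 54.76 dB(A).
Σ 10^(L/10) = 4.992e+06 → L_total = 10·log₁₀(4.992e+06) = 66.98 dB(A).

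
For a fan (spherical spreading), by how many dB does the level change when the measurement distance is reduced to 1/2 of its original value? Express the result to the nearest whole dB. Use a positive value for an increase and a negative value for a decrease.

A point source loses 6 dB per doubling of distance; generally ΔL = −20·log₁₀(r₂/r₁).
ΔL = −20·log₁₀(0.5) = +6.02 dB.

+6 dB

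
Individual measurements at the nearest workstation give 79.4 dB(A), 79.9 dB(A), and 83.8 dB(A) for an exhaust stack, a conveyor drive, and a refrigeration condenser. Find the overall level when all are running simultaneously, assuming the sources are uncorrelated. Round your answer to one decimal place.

86.3 dB(A)

Incoherent sources combine by intensity addition: L_total = 10·log₁₀(Σ 10^(L_i/10)).
Σ 10^(L/10) = 10^(79.4/10) + 10^(79.9/10) + 10^(83.8/10) = 4.247e+08.
L_total = 10·log₁₀(4.247e+08) = 86.28 dB(A).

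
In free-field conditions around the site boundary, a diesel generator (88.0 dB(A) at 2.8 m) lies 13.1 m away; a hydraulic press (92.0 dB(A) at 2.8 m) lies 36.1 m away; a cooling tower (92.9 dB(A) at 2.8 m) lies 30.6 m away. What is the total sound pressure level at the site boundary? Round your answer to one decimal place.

First find each source's level at the receiver (point-source: −20·log₁₀(r/r_ref)), then combine on an intensity basis.
diesel generator: 88.0 − 20·log₁₀(13.1/2.8) = 88.0 − 13.40 = 74.60 dB(A).
hydraulic press: 92.0 − 20·log₁₀(36.1/2.8) = 92.0 − 22.21 = 69.79 dB(A).
cooling tower: 92.9 − 20·log₁₀(30.6/2.8) = 92.9 − 20.77 = 72.13 dB(A).
Σ 10^(L/10) = 5.469e+07 → L_total = 10·log₁₀(5.469e+07) = 77.38 dB(A).

77.4 dB(A)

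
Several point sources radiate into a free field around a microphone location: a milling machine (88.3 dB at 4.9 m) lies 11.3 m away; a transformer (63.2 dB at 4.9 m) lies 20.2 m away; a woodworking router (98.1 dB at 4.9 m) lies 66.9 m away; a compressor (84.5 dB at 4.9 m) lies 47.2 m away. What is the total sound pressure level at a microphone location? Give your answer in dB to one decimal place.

Propagate each source to the receiver with L = L_ref − 20·log₁₀(r/r_ref), then add intensities.
milling machine: 88.3 − 20·log₁₀(11.3/4.9) = 88.3 − 7.26 = 81.04 dB.
transformer: 63.2 − 20·log₁₀(20.2/4.9) = 63.2 − 12.30 = 50.90 dB.
woodworking router: 98.1 − 20·log₁₀(66.9/4.9) = 98.1 − 22.70 = 75.40 dB.
compressor: 84.5 − 20·log₁₀(47.2/4.9) = 84.5 − 19.67 = 64.83 dB.
Σ 10^(L/10) = 1.649e+08 → L_total = 10·log₁₀(1.649e+08) = 82.17 dB.

82.2 dB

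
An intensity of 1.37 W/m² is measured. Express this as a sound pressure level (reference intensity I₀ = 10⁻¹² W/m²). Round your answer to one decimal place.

121.4 dB

L = 10·log₁₀(I/I₀) = 10·log₁₀(1.37/10⁻¹²) = 10·log₁₀(1.37×10^12).
L = 10·(0.1367 + 12) = 121.37 dB.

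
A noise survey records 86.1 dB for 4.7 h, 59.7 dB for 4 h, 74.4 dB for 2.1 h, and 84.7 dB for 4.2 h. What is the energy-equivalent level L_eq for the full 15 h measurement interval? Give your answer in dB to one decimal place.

83.3 dB

L_eq = 10·log₁₀[(1/T)·Σ tᵢ·10^(Lᵢ/10)] with T = 15 h.
Σ tᵢ·10^(Lᵢ/10) = 4.7·10^(86.1/10) + 4·10^(59.7/10) + 2.1·10^(74.4/10) + 4.2·10^(84.7/10) = 3.216e+09.
L_eq = 10·log₁₀(3.216e+09/15) = 83.31 dB.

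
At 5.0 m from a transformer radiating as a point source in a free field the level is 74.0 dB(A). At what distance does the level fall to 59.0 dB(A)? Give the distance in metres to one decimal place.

For a point source L₁ − L₂ = 20·log₁₀(r₂/r₁), so r₂ = r₁·10^((L₁−L₂)/20).
r₂ = 5.0·10^((74.0−59.0)/20) = 5.0·10^(15.0/20) = 28.12 m.

28.1 m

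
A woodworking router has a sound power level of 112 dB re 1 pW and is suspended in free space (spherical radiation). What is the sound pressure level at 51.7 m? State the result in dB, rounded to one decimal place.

The power spreads over a sphere of area 4π·r², so L_p = L_w − 10·log₁₀(4π·r²).
4π·r² = 3.359e+04 m², 10·log₁₀ of that is 45.262 dB.
L_p = 112 − 45.262 = 66.74 dB.

66.7 dB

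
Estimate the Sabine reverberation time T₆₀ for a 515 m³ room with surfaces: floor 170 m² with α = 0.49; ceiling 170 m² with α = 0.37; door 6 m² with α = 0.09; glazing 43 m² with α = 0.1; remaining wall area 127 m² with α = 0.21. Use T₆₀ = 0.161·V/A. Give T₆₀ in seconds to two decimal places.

0.47 s

Summing Sᵢαᵢ: 170·0.49 + 170·0.37 + 6·0.09 + 43·0.1 + 127·0.21 = 177.71 m².
T₆₀ = 0.161·V/A = 0.161·515/177.71 = 0.467 s.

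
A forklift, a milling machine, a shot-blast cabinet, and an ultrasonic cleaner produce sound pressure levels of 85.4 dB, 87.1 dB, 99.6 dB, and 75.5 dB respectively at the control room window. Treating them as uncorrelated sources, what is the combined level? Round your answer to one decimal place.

Incoherent sources combine by intensity addition: L_total = 10·log₁₀(Σ 10^(L_i/10)).
Σ 10^(L/10) = 10^(85.4/10) + 10^(87.1/10) + 10^(99.6/10) + 10^(75.5/10) = 1.002e+10.
L_total = 10·log₁₀(1.002e+10) = 100.01 dB.

100.0 dB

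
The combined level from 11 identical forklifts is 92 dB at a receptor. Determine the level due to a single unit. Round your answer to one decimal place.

81.6 dB

For N identical incoherent sources L_total = L₁ + 10·log₁₀ N, so L₁ = 92 − 10·log₁₀(11) = 92 − 10.414.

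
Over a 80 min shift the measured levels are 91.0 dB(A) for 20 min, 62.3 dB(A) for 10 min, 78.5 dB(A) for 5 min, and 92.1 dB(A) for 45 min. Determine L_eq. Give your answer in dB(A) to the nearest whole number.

L_eq = 10·log₁₀[(1/T)·Σ tᵢ·10^(Lᵢ/10)] with T = 80 min.
Σ tᵢ·10^(Lᵢ/10) = 20·10^(91.0/10) + 10·10^(62.3/10) + 5·10^(78.5/10) + 45·10^(92.1/10) = 9.853e+10.
L_eq = 10·log₁₀(9.853e+10/80) = 90.90 dB(A).

91 dB(A)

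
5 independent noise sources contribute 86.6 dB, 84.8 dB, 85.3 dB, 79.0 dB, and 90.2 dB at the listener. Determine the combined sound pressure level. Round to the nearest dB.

For uncorrelated sources the intensities add, so convert each level to linear form, sum, and take 10·log₁₀ of the total.
Σ 10^(L/10) = 10^(86.6/10) + 10^(84.8/10) + 10^(85.3/10) + 10^(79.0/10) + 10^(90.2/10) = 2.224e+09.
L_total = 10·log₁₀(2.224e+09) = 93.47 dB.

93 dB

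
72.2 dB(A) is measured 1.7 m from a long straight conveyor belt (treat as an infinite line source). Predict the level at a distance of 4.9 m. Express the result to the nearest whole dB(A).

For a line source, L₂ = L₁ − 10·log₁₀(r₂/r₁).
L₂ = 72.2 − 10·log₁₀(4.9/1.7) = 72.2 − 4.597 = 67.60 dB(A).

68 dB(A)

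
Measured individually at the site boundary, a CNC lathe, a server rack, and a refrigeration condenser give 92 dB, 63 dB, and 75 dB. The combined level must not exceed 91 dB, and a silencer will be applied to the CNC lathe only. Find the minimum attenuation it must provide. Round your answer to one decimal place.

1.1 dB

The untreated sources together contribute 10^(63/10) + 10^(75/10) = 3.362e+07, i.e. 75.27 dB.
To meet 91 dB overall, the treated CNC lathe may contribute at most 10^(91/10) − 3.362e+07 = 1.225e+09, i.e. 90.88 dB.
Required insertion loss = 92 − 90.88 = 1.12 dB.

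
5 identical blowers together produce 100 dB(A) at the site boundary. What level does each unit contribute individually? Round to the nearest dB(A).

Dividing the total intensity by 5 lowers the level by 10·log₁₀ 5 = 6.990 dB: L₁ = 100 − 6.990.

93 dB(A)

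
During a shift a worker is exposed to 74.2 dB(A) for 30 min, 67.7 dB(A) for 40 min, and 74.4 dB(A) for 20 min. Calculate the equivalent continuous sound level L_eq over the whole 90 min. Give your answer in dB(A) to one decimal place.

72.4 dB(A)

Weight each interval's intensity by its duration and average over T = 90 min:
Σ tᵢ·10^(Lᵢ/10) = 30·10^(74.2/10) + 40·10^(67.7/10) + 20·10^(74.4/10) = 1.575e+09.
L_eq = 10·log₁₀(1.575e+09/90) = 72.43 dB(A).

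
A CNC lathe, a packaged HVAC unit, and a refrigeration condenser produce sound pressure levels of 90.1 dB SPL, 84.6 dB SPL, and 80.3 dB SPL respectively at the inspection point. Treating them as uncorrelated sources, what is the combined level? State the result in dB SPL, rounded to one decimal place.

91.5 dB SPL

For uncorrelated sources the intensities add, so convert each level to linear form, sum, and take 10·log₁₀ of the total.
Σ 10^(L/10) = 10^(90.1/10) + 10^(84.6/10) + 10^(80.3/10) = 1.419e+09.
L_total = 10·log₁₀(1.419e+09) = 91.52 dB SPL.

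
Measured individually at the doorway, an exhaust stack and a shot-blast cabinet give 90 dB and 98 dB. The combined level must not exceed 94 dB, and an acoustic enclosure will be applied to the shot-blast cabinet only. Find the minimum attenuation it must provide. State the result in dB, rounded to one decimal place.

6.2 dB

Fixed contribution from the other source: Σ 10^(L/10) = 10^(90/10) = 1.000e+09 (90.00 dB).
To meet 94 dB overall, the treated shot-blast cabinet may contribute at most 10^(94/10) − 1.000e+09 = 1.512e+09, i.e. 91.80 dB.
Required insertion loss = 98 − 91.80 = 6.20 dB.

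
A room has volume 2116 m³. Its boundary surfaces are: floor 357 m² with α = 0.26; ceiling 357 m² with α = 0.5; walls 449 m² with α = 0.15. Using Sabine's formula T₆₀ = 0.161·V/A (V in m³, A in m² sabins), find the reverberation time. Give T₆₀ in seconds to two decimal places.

Total absorption A = 357·0.26 + 357·0.5 + 449·0.15 = 338.67 m² sabins.
T₆₀ = 0.161·V/A = 0.161·2116/338.67 = 1.006 s.

1.01 s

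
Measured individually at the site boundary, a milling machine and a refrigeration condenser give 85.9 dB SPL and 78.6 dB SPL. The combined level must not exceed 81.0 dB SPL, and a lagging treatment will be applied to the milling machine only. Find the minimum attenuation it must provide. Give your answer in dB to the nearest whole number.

9 dB

The untreated sources together contribute 10^(78.6/10) = 7.244e+07, i.e. 78.60 dB SPL.
The limit corresponds to 10^(81.0/10) = 1.259e+08; subtracting the fixed part leaves 5.345e+07 for the milling machine, i.e. 77.28 dB SPL.
Required insertion loss = 85.9 − 77.28 = 8.62 dB.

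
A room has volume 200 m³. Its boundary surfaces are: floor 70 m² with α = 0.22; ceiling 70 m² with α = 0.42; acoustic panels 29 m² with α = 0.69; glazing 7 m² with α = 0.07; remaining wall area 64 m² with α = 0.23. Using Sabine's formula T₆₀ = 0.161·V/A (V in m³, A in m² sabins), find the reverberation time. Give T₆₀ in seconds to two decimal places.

0.40 s

A = Σ Sᵢαᵢ = 70·0.22 + 70·0.42 + 29·0.69 + 7·0.07 + 64·0.23 = 80.02 m².
T₆₀ = 0.161 × 200 / 80.02 = 0.402 s.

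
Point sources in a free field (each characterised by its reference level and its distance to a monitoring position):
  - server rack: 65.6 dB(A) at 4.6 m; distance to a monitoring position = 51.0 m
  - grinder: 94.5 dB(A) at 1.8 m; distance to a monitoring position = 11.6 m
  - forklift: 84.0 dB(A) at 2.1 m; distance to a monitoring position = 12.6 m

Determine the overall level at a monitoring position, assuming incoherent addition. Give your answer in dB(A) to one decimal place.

78.7 dB(A)

First find each source's level at the receiver (point-source: −20·log₁₀(r/r_ref)), then combine on an intensity basis.
server rack: 65.6 − 20·log₁₀(51.0/4.6) = 65.6 − 20.90 = 44.70 dB(A).
grinder: 94.5 − 20·log₁₀(11.6/1.8) = 94.5 − 16.18 = 78.32 dB(A).
forklift: 84.0 − 20·log₁₀(12.6/2.1) = 84.0 − 15.56 = 68.44 dB(A).
Σ 10^(L/10) = 7.487e+07 → L_total = 10·log₁₀(7.487e+07) = 78.74 dB(A).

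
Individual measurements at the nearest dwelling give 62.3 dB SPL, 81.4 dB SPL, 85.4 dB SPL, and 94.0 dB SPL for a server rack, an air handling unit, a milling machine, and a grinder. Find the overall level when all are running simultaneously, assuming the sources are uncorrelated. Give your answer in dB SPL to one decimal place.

94.8 dB SPL

Incoherent sources combine by intensity addition: L_total = 10·log₁₀(Σ 10^(L_i/10)).
Σ 10^(L/10) = 10^(62.3/10) + 10^(81.4/10) + 10^(85.4/10) + 10^(94.0/10) = 2.998e+09.
L_total = 10·log₁₀(2.998e+09) = 94.77 dB SPL.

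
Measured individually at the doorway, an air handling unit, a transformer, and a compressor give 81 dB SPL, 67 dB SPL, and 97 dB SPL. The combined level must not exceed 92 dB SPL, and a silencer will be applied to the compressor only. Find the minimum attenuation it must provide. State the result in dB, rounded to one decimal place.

5.4 dB

Everything except the compressor sums to 10^(81/10) + 10^(67/10) = 1.309e+08 in linear terms, 81.17 dB SPL.
To meet 92 dB SPL overall, the treated compressor may contribute at most 10^(92/10) − 1.309e+08 = 1.454e+09, i.e. 91.63 dB SPL.
So the compressor must be reduced from 97 to 91.63 dB SPL: IL = 5.37 dB.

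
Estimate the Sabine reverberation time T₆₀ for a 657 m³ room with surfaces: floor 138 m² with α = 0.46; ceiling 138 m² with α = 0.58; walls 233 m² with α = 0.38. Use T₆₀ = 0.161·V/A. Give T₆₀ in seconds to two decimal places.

Summing Sᵢαᵢ: 138·0.46 + 138·0.58 + 233·0.38 = 232.06 m².
T₆₀ = 0.161·V/A = 0.161·657/232.06 = 0.456 s.

0.46 s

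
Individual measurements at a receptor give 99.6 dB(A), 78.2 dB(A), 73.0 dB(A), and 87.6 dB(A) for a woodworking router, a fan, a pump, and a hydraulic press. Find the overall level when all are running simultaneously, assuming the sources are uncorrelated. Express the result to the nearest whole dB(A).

Incoherent sources combine by intensity addition: L_total = 10·log₁₀(Σ 10^(L_i/10)).
Σ 10^(L/10) = 10^(99.6/10) + 10^(78.2/10) + 10^(73.0/10) + 10^(87.6/10) = 9.782e+09.
L_total = 10·log₁₀(9.782e+09) = 99.90 dB(A).

100 dB(A)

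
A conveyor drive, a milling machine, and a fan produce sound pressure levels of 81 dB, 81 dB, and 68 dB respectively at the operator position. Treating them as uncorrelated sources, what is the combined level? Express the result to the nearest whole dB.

84 dB

Incoherent sources combine by intensity addition: L_total = 10·log₁₀(Σ 10^(L_i/10)).
Σ 10^(L/10) = 10^(81/10) + 10^(81/10) + 10^(68/10) = 2.581e+08.
L_total = 10·log₁₀(2.581e+08) = 84.12 dB.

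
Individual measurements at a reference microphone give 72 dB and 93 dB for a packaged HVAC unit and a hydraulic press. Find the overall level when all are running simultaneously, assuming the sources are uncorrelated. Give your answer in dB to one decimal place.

93.0 dB

Incoherent sources combine by intensity addition: L_total = 10·log₁₀(Σ 10^(L_i/10)).
Σ 10^(L/10) = 10^(72/10) + 10^(93/10) = 2.011e+09.
L_total = 10·log₁₀(2.011e+09) = 93.03 dB.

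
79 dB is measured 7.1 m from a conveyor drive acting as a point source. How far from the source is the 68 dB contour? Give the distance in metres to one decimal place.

25.2 m

The 11.0 dB drop corresponds to a distance ratio of 10^(11.0/20) for a point source.
r₂ = 7.1·10^((79−68)/20) = 7.1·10^(11.0/20) = 25.19 m.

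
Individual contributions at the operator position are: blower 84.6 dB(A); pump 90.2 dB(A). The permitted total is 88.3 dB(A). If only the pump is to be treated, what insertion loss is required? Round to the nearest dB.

The untreated sources together contribute 10^(84.6/10) = 2.884e+08, i.e. 84.60 dB(A).
The limit corresponds to 10^(88.3/10) = 6.761e+08; subtracting the fixed part leaves 3.877e+08 for the pump, i.e. 85.88 dB(A).
So the pump must be reduced from 90.2 to 85.88 dB(A): IL = 4.32 dB.

4 dB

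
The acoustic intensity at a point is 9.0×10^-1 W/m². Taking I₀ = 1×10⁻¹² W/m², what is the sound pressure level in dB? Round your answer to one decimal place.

I/I₀ = 9.0×10^-1/10⁻¹² = 9.0×10^11, and L = 10·log₁₀(I/I₀).
L = 10·(0.9542 + 11) = 119.54 dB.

119.5 dB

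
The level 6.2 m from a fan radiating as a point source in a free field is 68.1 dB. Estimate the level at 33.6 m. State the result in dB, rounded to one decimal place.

53.4 dB

Spherical spreading from a point source gives a 20·log₁₀(r₂/r₁) drop.
L₂ = 68.1 − 20·log₁₀(33.6/6.2) = 68.1 − 14.679 = 53.42 dB.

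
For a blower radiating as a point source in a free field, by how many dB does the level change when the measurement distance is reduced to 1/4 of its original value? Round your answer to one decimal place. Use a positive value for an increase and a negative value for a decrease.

+12.0 dB

Point-source spreading: ΔL = −20·log₁₀(r₂/r₁).
ΔL = −20·log₁₀(0.25) = +12.04 dB.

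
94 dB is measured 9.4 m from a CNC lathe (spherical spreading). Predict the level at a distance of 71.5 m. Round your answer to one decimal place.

For a point source, L₂ = L₁ − 20·log₁₀(r₂/r₁).
L₂ = 94 − 20·log₁₀(71.5/9.4) = 94 − 17.624 = 76.38 dB.

76.4 dB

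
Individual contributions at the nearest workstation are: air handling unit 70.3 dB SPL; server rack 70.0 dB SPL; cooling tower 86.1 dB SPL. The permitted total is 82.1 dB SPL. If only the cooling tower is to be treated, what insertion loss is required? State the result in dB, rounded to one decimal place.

4.6 dB

Fixed contribution from the other sources: Σ 10^(L/10) = 10^(70.3/10) + 10^(70.0/10) = 2.072e+07 (73.16 dB SPL).
To meet 82.1 dB SPL overall, the treated cooling tower may contribute at most 10^(82.1/10) − 2.072e+07 = 1.415e+08, i.e. 81.51 dB SPL.
Required insertion loss = 86.1 − 81.51 = 4.59 dB.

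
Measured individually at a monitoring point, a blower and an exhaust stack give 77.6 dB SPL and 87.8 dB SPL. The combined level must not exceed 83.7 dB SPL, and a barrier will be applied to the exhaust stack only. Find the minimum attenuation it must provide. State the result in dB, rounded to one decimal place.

5.3 dB

The untreated sources together contribute 10^(77.6/10) = 5.754e+07, i.e. 77.60 dB SPL.
The limit corresponds to 10^(83.7/10) = 2.344e+08; subtracting the fixed part leaves 1.769e+08 for the exhaust stack, i.e. 82.48 dB SPL.
So the exhaust stack must be reduced from 87.8 to 82.48 dB SPL: IL = 5.32 dB.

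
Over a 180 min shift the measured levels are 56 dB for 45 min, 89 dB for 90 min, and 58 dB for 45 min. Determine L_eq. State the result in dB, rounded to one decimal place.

L_eq = 10·log₁₀[(1/T)·Σ tᵢ·10^(Lᵢ/10)] with T = 180 min.
Σ tᵢ·10^(Lᵢ/10) = 45·10^(56/10) + 90·10^(89/10) + 45·10^(58/10) = 7.154e+10.
L_eq = 10·log₁₀(7.154e+10/180) = 85.99 dB.

86.0 dB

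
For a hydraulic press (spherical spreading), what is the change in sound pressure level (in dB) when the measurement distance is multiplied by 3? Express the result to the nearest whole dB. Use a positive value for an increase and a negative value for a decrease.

With spherical spreading the level changes by −20·log₁₀(r₂/r₁).
ΔL = −20·log₁₀(3) = -9.54 dB.

-10 dB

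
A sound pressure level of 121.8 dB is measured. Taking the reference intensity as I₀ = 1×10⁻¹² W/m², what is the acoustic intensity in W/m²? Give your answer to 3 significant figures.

I = I₀·10^(L/10) = 10⁻¹² × 10^(121.8/10) = 10^(0.180).

1.51 W/m²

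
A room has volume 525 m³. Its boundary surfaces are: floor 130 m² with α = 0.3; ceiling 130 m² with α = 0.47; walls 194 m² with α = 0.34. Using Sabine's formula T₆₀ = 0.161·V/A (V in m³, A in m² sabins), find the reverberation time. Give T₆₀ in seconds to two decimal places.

A = Σ Sᵢαᵢ = 130·0.3 + 130·0.47 + 194·0.34 = 166.06 m².
T₆₀ = 0.161·V/A = 0.161·525/166.06 = 0.509 s.

0.51 s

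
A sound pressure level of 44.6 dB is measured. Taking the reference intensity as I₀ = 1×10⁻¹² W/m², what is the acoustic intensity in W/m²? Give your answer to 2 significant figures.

2.9e-08 W/m²

L = 10·log₁₀(I/I₀) ⇒ I = I₀·10^(L/10) = 10⁻¹² × 10^4.46.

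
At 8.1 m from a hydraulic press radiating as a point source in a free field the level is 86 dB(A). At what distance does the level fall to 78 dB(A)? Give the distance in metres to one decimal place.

For a point source L₁ − L₂ = 20·log₁₀(r₂/r₁), so r₂ = r₁·10^((L₁−L₂)/20).
r₂ = 8.1·10^((86−78)/20) = 8.1·10^(8.0/20) = 20.35 m.

20.3 m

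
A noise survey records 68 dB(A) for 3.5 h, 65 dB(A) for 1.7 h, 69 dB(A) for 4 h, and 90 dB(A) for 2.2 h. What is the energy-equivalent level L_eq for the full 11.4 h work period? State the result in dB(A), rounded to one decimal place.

L_eq = 10·log₁₀[(1/T)·Σ tᵢ·10^(Lᵢ/10)] with T = 11.4 h.
Σ tᵢ·10^(Lᵢ/10) = 3.5·10^(68/10) + 1.7·10^(65/10) + 4·10^(69/10) + 2.2·10^(90/10) = 2.259e+09.
L_eq = 10·log₁₀(2.259e+09/11.4) = 82.97 dB(A).

83.0 dB(A)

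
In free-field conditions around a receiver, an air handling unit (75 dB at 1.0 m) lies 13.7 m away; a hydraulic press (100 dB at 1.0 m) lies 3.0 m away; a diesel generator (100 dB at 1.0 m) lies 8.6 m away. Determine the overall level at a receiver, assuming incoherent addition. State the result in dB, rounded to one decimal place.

Apply inverse-square spreading to bring every level to the receiver, then sum 10^(L/10).
air handling unit: 75 − 20·log₁₀(13.7/1.0) = 75 − 22.73 = 52.27 dB.
hydraulic press: 100 − 20·log₁₀(3.0/1.0) = 100 − 9.54 = 90.46 dB.
diesel generator: 100 − 20·log₁₀(8.6/1.0) = 100 − 18.69 = 81.31 dB.
Σ 10^(L/10) = 1.246e+09 → L_total = 10·log₁₀(1.246e+09) = 90.96 dB.

91.0 dB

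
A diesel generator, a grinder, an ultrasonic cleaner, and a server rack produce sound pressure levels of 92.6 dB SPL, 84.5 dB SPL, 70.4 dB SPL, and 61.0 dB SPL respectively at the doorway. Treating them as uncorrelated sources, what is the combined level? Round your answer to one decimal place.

93.3 dB SPL

Incoherent sources combine by intensity addition: L_total = 10·log₁₀(Σ 10^(L_i/10)).
Σ 10^(L/10) = 10^(92.6/10) + 10^(84.5/10) + 10^(70.4/10) + 10^(61.0/10) = 2.114e+09.
L_total = 10·log₁₀(2.114e+09) = 93.25 dB SPL.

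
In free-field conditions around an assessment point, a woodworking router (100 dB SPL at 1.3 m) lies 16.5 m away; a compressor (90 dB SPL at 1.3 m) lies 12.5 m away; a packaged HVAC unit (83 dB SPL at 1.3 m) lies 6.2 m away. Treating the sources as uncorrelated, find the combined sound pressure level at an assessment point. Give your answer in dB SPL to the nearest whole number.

79 dB SPL

First find each source's level at the receiver (point-source: −20·log₁₀(r/r_ref)), then combine on an intensity basis.
woodworking router: 100 − 20·log₁₀(16.5/1.3) = 100 − 22.07 = 77.93 dB SPL.
compressor: 90 − 20·log₁₀(12.5/1.3) = 90 − 19.66 = 70.34 dB SPL.
packaged HVAC unit: 83 − 20·log₁₀(6.2/1.3) = 83 − 13.57 = 69.43 dB SPL.
Σ 10^(L/10) = 8.166e+07 → L_total = 10·log₁₀(8.166e+07) = 79.12 dB SPL.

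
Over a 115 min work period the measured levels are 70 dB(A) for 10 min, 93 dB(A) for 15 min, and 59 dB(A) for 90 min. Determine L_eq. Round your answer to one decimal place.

84.2 dB(A)

L_eq = 10·log₁₀[(1/T)·Σ tᵢ·10^(Lᵢ/10)] with T = 115 min.
Σ tᵢ·10^(Lᵢ/10) = 10·10^(70/10) + 15·10^(93/10) + 90·10^(59/10) = 3.010e+10.
L_eq = 10·log₁₀(3.010e+10/115) = 84.18 dB(A).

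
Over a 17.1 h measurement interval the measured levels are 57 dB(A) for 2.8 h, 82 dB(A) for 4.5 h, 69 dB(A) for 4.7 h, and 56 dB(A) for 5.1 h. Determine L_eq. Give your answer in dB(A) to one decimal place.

76.4 dB(A)

The energy average is taken in the linear domain: L_eq = 10·log₁₀[(Σ tᵢ·10^(Lᵢ/10))/T], T = 17.1 h.
Σ tᵢ·10^(Lᵢ/10) = 2.8·10^(57/10) + 4.5·10^(82/10) + 4.7·10^(69/10) + 5.1·10^(56/10) = 7.540e+08.
L_eq = 10·log₁₀(7.540e+08/17.1) = 76.44 dB(A).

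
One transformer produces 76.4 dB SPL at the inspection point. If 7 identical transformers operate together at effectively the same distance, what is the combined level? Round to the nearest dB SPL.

N identical incoherent sources raise the level by 10·log₁₀ N.
L_total = 76.4 + 10·log₁₀(7) = 76.4 + 8.451 = 84.85 dB SPL.

85 dB SPL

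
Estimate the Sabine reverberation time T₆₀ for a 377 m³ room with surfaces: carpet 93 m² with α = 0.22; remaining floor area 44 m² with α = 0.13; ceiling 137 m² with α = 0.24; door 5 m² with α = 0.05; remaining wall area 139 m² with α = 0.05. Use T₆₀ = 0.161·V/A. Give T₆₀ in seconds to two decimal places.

0.92 s

Summing Sᵢαᵢ: 93·0.22 + 44·0.13 + 137·0.24 + 5·0.05 + 139·0.05 = 66.26 m².
T₆₀ = 0.161·V/A = 0.161·377/66.26 = 0.916 s.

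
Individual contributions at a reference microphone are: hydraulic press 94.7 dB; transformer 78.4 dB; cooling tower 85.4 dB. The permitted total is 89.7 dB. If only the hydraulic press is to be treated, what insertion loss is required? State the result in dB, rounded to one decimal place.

Everything except the hydraulic press sums to 10^(78.4/10) + 10^(85.4/10) = 4.159e+08 in linear terms, 86.19 dB.
The limit corresponds to 10^(89.7/10) = 9.333e+08; subtracting the fixed part leaves 5.173e+08 for the hydraulic press, i.e. 87.14 dB.
Required insertion loss = 94.7 − 87.14 = 7.56 dB.

7.6 dB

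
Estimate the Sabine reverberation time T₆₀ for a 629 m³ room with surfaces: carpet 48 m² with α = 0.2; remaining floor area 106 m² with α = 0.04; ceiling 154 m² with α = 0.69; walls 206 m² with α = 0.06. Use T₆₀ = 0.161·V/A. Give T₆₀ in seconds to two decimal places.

0.76 s

A = Σ Sᵢαᵢ = 48·0.2 + 106·0.04 + 154·0.69 + 206·0.06 = 132.46 m².
T₆₀ = 0.161·V/A = 0.161·629/132.46 = 0.765 s.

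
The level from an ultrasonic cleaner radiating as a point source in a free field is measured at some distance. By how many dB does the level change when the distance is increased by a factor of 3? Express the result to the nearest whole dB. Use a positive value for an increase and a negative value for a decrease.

A point source loses 6 dB per doubling of distance; generally ΔL = −20·log₁₀(r₂/r₁).
ΔL = −20·log₁₀(3) = -9.54 dB.

-10 dB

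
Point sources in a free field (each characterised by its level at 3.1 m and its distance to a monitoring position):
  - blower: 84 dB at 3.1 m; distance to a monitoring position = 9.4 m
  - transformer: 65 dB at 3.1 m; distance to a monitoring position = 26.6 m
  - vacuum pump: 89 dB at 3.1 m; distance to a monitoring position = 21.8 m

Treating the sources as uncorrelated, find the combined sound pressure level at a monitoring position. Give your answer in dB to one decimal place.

Propagate each source to the receiver with L = L_ref − 20·log₁₀(r/r_ref), then add intensities.
blower: 84 − 20·log₁₀(9.4/3.1) = 84 − 9.64 = 74.36 dB.
transformer: 65 − 20·log₁₀(26.6/3.1) = 65 − 18.67 = 46.33 dB.
vacuum pump: 89 − 20·log₁₀(21.8/3.1) = 89 − 16.94 = 72.06 dB.
Σ 10^(L/10) = 4.342e+07 → L_total = 10·log₁₀(4.342e+07) = 76.38 dB.

76.4 dB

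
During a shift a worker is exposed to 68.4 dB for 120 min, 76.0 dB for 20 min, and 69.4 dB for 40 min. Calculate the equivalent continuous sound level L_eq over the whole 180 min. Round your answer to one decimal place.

Weight each interval's intensity by its duration and average over T = 180 min:
Σ tᵢ·10^(Lᵢ/10) = 120·10^(68.4/10) + 20·10^(76.0/10) + 40·10^(69.4/10) = 1.975e+09.
L_eq = 10·log₁₀(1.975e+09/180) = 70.40 dB.

70.4 dB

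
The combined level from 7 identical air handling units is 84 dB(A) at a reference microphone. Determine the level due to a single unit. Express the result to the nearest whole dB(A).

76 dB(A)

For N identical incoherent sources L_total = L₁ + 10·log₁₀ N, so L₁ = 84 − 10·log₁₀(7) = 84 − 8.451.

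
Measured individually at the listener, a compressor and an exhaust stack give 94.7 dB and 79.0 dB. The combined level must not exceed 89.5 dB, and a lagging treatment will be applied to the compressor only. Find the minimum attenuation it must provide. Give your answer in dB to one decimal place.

The untreated sources together contribute 10^(79.0/10) = 7.943e+07, i.e. 79.00 dB.
The limit corresponds to 10^(89.5/10) = 8.913e+08; subtracting the fixed part leaves 8.118e+08 for the compressor, i.e. 89.09 dB.
So the compressor must be reduced from 94.7 to 89.09 dB: IL = 5.61 dB.

5.6 dB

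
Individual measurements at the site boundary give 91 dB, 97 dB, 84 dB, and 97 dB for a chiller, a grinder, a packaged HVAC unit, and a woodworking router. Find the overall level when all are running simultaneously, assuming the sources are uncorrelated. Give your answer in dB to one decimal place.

For uncorrelated sources the intensities add, so convert each level to linear form, sum, and take 10·log₁₀ of the total.
Σ 10^(L/10) = 10^(91/10) + 10^(97/10) + 10^(84/10) + 10^(97/10) = 1.153e+10.
L_total = 10·log₁₀(1.153e+10) = 100.62 dB.

100.6 dB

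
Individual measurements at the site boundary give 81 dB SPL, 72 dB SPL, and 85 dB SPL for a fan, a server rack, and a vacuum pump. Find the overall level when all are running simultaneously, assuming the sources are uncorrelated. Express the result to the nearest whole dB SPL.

87 dB SPL

Incoherent sources combine by intensity addition: L_total = 10·log₁₀(Σ 10^(L_i/10)).
Σ 10^(L/10) = 10^(81/10) + 10^(72/10) + 10^(85/10) = 4.580e+08.
L_total = 10·log₁₀(4.580e+08) = 86.61 dB SPL.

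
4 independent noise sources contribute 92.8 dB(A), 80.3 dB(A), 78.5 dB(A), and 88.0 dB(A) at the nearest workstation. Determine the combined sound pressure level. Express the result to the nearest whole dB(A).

Incoherent sources combine by intensity addition: L_total = 10·log₁₀(Σ 10^(L_i/10)).
Σ 10^(L/10) = 10^(92.8/10) + 10^(80.3/10) + 10^(78.5/10) + 10^(88.0/10) = 2.714e+09.
L_total = 10·log₁₀(2.714e+09) = 94.34 dB(A).

94 dB(A)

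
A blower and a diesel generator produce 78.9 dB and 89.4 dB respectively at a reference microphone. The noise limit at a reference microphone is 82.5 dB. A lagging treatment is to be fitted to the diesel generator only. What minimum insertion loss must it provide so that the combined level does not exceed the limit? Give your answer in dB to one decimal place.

9.4 dB

The untreated sources together contribute 10^(78.9/10) = 7.762e+07, i.e. 78.90 dB.
To meet 82.5 dB overall, the treated diesel generator may contribute at most 10^(82.5/10) − 7.762e+07 = 1.002e+08, i.e. 80.01 dB.
So the diesel generator must be reduced from 89.4 to 80.01 dB: IL = 9.39 dB.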